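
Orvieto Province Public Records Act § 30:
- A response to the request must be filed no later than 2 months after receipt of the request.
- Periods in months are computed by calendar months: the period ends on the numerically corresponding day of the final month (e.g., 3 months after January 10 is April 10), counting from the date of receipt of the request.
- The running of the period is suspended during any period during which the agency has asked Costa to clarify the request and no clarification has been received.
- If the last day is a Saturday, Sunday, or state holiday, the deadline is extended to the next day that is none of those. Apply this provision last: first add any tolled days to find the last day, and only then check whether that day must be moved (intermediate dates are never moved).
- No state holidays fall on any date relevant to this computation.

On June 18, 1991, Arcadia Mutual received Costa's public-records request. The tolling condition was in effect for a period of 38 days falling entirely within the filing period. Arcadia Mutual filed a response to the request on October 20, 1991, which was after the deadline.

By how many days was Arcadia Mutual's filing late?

2 months after June 18, 1991 is August 18, 1991.
Tolling adds 38 days: August 18, 1991 + 38 days = September 25, 1991.
September 25, 1991 is a Wednesday and not a state holiday, so no extension applies.
The deadline is September 25, 1991; from September 25, 1991 to October 20, 1991 is 25 days.

25 days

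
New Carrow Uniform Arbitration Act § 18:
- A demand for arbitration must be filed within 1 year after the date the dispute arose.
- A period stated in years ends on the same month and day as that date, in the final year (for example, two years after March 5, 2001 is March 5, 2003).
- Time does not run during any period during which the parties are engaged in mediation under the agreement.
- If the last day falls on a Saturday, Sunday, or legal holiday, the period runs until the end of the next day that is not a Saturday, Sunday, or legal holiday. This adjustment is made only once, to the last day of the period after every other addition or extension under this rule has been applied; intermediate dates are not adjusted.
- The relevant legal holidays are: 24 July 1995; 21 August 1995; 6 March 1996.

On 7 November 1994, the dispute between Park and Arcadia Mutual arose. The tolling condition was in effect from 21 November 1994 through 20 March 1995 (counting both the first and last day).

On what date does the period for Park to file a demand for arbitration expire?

1 year after 7 November 1994 is November 7, 1995.
From November 21, 1994 through March 20, 1995 inclusive is 120 days; tolling adds 120 days: November 7, 1995 + 120 days = March 6, 1996.
March 6, 1996 is a listed holiday. The next qualifying day is March 7, 1996.

March 7, 1996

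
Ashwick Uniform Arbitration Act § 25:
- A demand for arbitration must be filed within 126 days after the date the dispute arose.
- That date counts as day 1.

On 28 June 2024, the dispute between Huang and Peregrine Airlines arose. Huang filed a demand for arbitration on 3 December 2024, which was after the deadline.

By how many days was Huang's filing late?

33 days

Counting 28 June 2024 as day 1, day 126 is October 31, 2024.
The deadline is October 31, 2024; from October 31, 2024 to December 3, 2024 is 33 days.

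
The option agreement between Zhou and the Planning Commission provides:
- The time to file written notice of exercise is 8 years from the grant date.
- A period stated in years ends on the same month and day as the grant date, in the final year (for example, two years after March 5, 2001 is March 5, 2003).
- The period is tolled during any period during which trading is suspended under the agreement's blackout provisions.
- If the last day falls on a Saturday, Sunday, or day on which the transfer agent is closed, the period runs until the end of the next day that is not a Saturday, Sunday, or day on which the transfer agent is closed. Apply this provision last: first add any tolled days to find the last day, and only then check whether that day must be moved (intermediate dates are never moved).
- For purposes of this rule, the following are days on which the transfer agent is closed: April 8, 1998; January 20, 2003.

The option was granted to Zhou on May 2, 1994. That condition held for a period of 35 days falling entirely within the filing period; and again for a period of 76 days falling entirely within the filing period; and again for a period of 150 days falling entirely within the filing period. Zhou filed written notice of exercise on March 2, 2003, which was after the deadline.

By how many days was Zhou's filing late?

40 days

8 years after May 2, 1994 is May 2, 2002.
Tolling adds 35 days: May 2, 2002 + 35 days = June 6, 2002.
Tolling adds 76 days: June 6, 2002 + 76 days = August 21, 2002.
Tolling adds 150 days: August 21, 2002 + 150 days = January 18, 2003.
January 18, 2003 is Saturday; January 19, 2003 is Sunday; January 20, 2003 is a listed holiday. The next qualifying day is January 21, 2003.
The deadline is January 21, 2003; from January 21, 2003 to March 2, 2003 is 40 days.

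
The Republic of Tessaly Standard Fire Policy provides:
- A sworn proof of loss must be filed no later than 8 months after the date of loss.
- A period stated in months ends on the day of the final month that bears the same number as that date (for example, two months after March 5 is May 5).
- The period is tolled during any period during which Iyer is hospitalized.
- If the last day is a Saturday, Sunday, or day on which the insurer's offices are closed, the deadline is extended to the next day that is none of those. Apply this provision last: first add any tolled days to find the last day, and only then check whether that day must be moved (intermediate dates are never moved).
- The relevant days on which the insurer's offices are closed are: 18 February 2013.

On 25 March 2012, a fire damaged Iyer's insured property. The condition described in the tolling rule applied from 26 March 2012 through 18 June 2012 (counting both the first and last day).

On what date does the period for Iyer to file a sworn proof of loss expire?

February 19, 2013

8 months after 25 March 2012 is November 25, 2012.
From March 26, 2012 through June 18, 2012 inclusive is 85 days; tolling adds 85 days: November 25, 2012 + 85 days = February 18, 2013.
February 18, 2013 is a listed holiday. The next qualifying day is February 19, 2013.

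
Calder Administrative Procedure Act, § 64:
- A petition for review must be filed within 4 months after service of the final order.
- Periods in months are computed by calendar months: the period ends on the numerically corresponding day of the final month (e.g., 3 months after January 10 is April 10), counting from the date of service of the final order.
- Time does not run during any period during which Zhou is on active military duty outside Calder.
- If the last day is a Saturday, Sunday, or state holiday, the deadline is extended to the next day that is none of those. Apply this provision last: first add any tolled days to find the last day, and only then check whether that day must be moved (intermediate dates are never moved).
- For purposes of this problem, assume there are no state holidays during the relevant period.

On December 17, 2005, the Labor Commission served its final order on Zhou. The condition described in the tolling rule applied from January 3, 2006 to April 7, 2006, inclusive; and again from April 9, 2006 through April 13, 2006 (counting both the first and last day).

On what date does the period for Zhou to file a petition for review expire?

July 26, 2006

4 months after December 17, 2005 is April 17, 2006.
From January 3, 2006 through April 7, 2006 inclusive is 95 days; tolling adds 95 days: April 17, 2006 + 95 days = July 21, 2006.
From April 9, 2006 through April 13, 2006 inclusive is 5 days; tolling adds 5 days: July 21, 2006 + 5 days = July 26, 2006.
July 26, 2006 is a Wednesday and not a state holiday, so no extension applies.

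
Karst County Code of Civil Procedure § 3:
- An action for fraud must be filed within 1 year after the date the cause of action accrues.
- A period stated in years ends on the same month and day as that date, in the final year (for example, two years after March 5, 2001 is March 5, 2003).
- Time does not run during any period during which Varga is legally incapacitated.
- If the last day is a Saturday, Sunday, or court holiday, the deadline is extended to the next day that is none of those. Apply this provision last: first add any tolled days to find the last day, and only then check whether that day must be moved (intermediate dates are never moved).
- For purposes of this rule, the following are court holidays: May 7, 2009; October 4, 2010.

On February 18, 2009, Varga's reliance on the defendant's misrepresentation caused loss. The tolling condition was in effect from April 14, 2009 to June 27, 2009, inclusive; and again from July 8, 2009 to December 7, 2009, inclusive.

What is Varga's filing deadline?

1 year after February 18, 2009 is February 18, 2010.
From April 14, 2009 through June 27, 2009 inclusive is 75 days; tolling adds 75 days: February 18, 2010 + 75 days = May 4, 2010.
From July 8, 2009 through December 7, 2009 inclusive is 153 days; tolling adds 153 days: May 4, 2010 + 153 days = October 4, 2010.
October 4, 2010 is a listed holiday. The next qualifying day is October 5, 2010.

October 5, 2010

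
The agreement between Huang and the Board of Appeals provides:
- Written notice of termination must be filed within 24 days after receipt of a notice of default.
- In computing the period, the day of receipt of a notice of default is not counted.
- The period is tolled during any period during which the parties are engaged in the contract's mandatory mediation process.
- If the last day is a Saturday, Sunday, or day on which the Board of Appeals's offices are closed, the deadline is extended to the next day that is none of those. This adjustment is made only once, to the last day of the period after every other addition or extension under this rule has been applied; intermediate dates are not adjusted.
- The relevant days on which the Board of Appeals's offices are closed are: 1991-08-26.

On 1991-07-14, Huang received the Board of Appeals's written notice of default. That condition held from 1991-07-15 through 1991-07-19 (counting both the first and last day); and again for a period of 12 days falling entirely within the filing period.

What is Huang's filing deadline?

24 days after 1991-07-14 is August 7, 1991.
From July 15, 1991 through July 19, 1991 inclusive is 5 days; tolling adds 5 days: August 7, 1991 + 5 days = August 12, 1991.
Tolling adds 12 days: August 12, 1991 + 12 days = August 24, 1991.
August 24, 1991 is Saturday; August 25, 1991 is Sunday; August 26, 1991 is a listed holiday. The next qualifying day is August 27, 1991.

August 27, 1991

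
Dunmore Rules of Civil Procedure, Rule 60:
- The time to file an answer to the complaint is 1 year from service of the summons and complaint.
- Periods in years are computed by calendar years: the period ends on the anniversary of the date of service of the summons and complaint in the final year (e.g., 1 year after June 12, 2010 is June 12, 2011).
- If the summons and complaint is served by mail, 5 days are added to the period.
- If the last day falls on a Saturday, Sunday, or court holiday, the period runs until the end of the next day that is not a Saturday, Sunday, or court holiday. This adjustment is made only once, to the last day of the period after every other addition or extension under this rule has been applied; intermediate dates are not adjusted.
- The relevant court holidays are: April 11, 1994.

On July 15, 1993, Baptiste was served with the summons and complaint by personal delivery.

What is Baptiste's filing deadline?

1 year after July 15, 1993 is July 15, 1994.
Service was not by mail, so no mail extension applies.
July 15, 1994 is a Friday and not a court holiday, so no extension applies.

July 15, 1994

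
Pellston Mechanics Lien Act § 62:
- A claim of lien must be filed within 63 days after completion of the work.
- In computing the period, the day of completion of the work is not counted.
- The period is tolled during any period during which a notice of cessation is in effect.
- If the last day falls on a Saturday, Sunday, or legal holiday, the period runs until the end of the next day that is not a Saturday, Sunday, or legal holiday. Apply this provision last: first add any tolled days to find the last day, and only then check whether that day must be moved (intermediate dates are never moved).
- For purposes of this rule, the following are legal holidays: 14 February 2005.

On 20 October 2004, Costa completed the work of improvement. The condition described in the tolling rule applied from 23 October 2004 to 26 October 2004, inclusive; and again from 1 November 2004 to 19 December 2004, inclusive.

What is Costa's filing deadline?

February 15, 2005

63 days after 20 October 2004 is December 22, 2004.
From October 23, 2004 through October 26, 2004 inclusive is 4 days; tolling adds 4 days: December 22, 2004 + 4 days = December 26, 2004.
From November 1, 2004 through December 19, 2004 inclusive is 49 days; tolling adds 49 days: December 26, 2004 + 49 days = February 13, 2005.
February 13, 2005 is Sunday; February 14, 2005 is a listed holiday. The next qualifying day is February 15, 2005.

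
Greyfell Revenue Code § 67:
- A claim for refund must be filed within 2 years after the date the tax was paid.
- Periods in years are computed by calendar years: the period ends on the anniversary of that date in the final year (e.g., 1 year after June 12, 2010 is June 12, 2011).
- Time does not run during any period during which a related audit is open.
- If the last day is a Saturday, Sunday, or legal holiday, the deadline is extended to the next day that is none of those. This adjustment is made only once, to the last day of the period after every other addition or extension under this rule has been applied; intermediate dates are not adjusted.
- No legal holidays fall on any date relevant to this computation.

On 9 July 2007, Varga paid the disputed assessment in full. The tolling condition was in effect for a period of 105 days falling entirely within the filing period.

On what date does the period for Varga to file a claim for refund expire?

October 22, 2009

2 years after 9 July 2007 is July 9, 2009.
Tolling adds 105 days: July 9, 2009 + 105 days = October 22, 2009.
October 22, 2009 is a Thursday and not a legal holiday, so no extension applies.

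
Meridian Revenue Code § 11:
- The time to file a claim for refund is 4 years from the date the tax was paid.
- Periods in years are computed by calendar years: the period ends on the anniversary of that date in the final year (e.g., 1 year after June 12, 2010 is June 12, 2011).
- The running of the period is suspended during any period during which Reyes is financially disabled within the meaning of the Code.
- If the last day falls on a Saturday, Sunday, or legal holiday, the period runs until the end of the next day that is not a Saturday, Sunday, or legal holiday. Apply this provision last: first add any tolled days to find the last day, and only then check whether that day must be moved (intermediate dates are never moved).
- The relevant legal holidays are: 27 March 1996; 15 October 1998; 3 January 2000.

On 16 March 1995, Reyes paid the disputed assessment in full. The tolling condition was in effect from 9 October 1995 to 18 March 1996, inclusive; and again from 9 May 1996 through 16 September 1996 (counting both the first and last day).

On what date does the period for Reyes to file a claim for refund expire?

4 years after 16 March 1995 is March 16, 1999.
From October 9, 1995 through March 18, 1996 inclusive is 162 days; tolling adds 162 days: March 16, 1999 + 162 days = August 25, 1999.
From May 9, 1996 through September 16, 1996 inclusive is 131 days; tolling adds 131 days: August 25, 1999 + 131 days = January 3, 2000.
January 3, 2000 is a listed holiday. The next qualifying day is January 4, 2000.

January 4, 2000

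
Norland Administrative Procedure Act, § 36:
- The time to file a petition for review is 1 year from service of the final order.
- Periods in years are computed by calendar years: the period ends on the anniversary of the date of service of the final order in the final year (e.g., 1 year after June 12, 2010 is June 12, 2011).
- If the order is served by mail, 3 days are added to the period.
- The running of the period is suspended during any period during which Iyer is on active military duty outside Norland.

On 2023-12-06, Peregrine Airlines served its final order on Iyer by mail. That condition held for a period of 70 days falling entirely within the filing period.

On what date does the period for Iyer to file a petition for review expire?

1 year after 2023-12-06 is December 6, 2024.
Service was by mail, adding 3 days: December 6, 2024 + 3 days = December 9, 2024.
Tolling adds 70 days: December 9, 2024 + 70 days = February 17, 2025.

February 17, 2025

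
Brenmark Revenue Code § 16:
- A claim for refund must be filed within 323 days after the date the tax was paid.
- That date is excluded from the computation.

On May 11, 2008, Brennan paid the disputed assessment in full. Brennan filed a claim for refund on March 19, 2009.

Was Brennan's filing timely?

323 days after May 11, 2008 is March 30, 2009.
The deadline is March 30, 2009; the filing on March 19, 2009 is on or before that date.

Yes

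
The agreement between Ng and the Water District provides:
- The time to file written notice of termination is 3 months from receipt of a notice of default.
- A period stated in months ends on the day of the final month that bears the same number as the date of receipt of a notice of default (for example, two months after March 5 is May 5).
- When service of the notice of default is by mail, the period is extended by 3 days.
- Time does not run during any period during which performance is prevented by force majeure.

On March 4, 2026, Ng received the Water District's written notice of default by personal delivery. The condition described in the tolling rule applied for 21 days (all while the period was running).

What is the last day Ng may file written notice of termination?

June 25, 2026

3 months after March 4, 2026 is June 4, 2026.
Service was not by mail, so no mail extension applies.
Tolling adds 21 days: June 4, 2026 + 21 days = June 25, 2026.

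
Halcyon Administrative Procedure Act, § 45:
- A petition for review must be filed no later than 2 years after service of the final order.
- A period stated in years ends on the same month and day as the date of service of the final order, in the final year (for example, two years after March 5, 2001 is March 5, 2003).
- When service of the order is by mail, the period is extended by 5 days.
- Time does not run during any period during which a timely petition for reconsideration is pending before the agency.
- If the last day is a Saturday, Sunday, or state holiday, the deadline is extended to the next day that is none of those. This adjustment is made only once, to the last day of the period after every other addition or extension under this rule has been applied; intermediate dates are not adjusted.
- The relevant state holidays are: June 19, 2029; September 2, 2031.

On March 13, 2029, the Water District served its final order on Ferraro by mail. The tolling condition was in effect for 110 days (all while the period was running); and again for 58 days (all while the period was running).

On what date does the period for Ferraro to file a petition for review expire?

2 years after March 13, 2029 is March 13, 2031.
Service was by mail, adding 5 days: March 13, 2031 + 5 days = March 18, 2031.
Tolling adds 110 days: March 18, 2031 + 110 days = July 6, 2031.
Tolling adds 58 days: July 6, 2031 + 58 days = September 2, 2031.
September 2, 2031 is a listed holiday. The next qualifying day is September 3, 2031.

September 3, 2031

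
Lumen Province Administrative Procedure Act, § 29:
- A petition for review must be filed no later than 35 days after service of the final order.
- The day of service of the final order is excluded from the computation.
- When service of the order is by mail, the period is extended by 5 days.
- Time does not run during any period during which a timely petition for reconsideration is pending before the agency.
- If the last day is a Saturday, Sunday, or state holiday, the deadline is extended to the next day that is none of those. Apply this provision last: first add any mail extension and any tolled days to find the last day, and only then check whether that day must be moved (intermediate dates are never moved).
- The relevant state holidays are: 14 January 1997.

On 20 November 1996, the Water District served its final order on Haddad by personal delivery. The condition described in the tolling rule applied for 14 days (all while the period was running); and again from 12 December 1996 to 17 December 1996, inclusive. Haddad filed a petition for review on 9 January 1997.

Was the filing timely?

35 days after 20 November 1996 is December 25, 1996.
Service was not by mail, so no mail extension applies.
Tolling adds 14 days: December 25, 1996 + 14 days = January 8, 1997.
From December 12, 1996 through December 17, 1996 inclusive is 6 days; tolling adds 6 days: January 8, 1997 + 6 days = January 14, 1997.
January 14, 1997 is a listed holiday. The next qualifying day is January 15, 1997.
The deadline is January 15, 1997; the filing on January 9, 1997 is on or before that date.

Yes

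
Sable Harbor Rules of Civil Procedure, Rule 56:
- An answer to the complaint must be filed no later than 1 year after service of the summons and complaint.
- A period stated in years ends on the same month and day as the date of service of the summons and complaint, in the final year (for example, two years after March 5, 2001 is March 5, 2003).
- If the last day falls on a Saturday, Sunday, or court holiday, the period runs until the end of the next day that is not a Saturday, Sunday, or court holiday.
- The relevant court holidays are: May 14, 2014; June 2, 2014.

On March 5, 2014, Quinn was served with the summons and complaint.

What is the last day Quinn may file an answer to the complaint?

1 year after March 5, 2014 is March 5, 2015.
March 5, 2015 is a Thursday and not a court holiday, so no extension applies.

March 5, 2015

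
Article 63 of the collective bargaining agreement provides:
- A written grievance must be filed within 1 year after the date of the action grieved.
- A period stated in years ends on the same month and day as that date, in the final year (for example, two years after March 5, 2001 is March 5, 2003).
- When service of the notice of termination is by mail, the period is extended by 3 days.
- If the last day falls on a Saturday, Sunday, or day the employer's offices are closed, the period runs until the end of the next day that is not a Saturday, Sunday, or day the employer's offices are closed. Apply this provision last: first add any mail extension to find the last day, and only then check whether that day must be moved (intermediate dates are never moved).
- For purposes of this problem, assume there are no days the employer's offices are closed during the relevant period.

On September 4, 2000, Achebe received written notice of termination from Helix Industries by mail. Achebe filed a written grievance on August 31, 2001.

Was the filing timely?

Yes

1 year after September 4, 2000 is September 4, 2001.
Service was by mail, adding 3 days: September 4, 2001 + 3 days = September 7, 2001.
September 7, 2001 is a Friday and not a day the employer's offices are closed, so no extension applies.
The deadline is September 7, 2001; the filing on August 31, 2001 is on or before that date.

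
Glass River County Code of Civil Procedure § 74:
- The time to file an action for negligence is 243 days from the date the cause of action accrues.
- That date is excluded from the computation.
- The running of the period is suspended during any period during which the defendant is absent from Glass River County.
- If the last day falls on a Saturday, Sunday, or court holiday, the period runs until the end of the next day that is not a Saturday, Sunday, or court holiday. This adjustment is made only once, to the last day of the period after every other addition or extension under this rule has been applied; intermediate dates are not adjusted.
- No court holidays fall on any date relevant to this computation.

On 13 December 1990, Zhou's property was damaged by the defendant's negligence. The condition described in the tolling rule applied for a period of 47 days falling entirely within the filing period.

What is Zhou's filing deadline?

September 30, 1991

243 days after 13 December 1990 is August 13, 1991.
Tolling adds 47 days: August 13, 1991 + 47 days = September 29, 1991.
September 29, 1991 is Sunday. The next qualifying day is September 30, 1991.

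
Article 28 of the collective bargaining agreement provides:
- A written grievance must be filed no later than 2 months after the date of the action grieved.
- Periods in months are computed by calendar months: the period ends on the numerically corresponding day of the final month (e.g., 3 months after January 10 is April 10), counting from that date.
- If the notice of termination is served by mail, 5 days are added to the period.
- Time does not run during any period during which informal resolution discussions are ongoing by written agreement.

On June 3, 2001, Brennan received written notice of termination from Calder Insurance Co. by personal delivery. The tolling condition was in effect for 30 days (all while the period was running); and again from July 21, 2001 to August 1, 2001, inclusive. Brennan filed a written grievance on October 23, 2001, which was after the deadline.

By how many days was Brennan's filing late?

39 days

2 months after June 3, 2001 is August 3, 2001.
Service was not by mail, so no mail extension applies.
Tolling adds 30 days: August 3, 2001 + 30 days = September 2, 2001.
From July 21, 2001 through August 1, 2001 inclusive is 12 days; tolling adds 12 days: September 2, 2001 + 12 days = September 14, 2001.
The deadline is September 14, 2001; from September 14, 2001 to October 23, 2001 is 39 days.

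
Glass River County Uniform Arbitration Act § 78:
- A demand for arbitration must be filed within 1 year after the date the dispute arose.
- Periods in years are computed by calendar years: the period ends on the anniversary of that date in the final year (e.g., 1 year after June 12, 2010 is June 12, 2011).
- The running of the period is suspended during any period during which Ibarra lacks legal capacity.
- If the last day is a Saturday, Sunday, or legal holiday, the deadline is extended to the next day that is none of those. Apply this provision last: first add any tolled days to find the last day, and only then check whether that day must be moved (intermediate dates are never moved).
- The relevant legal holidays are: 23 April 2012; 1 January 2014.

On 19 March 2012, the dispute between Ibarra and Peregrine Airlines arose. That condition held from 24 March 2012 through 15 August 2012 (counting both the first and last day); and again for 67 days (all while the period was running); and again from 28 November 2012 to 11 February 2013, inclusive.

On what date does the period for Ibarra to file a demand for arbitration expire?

1 year after 19 March 2012 is March 19, 2013.
From March 24, 2012 through August 15, 2012 inclusive is 145 days; tolling adds 145 days: March 19, 2013 + 145 days = August 11, 2013.
Tolling adds 67 days: August 11, 2013 + 67 days = October 17, 2013.
From November 28, 2012 through February 11, 2013 inclusive is 76 days; tolling adds 76 days: October 17, 2013 + 76 days = January 1, 2014.
January 1, 2014 is a listed holiday. The next qualifying day is January 2, 2014.

January 2, 2014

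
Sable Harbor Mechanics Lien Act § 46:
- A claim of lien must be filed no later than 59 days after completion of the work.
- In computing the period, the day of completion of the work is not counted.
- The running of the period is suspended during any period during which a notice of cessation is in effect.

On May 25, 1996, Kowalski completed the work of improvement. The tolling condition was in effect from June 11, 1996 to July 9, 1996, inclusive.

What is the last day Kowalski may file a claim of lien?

59 days after May 25, 1996 is July 23, 1996.
From June 11, 1996 through July 9, 1996 inclusive is 29 days; tolling adds 29 days: July 23, 1996 + 29 days = August 21, 1996.

August 21, 1996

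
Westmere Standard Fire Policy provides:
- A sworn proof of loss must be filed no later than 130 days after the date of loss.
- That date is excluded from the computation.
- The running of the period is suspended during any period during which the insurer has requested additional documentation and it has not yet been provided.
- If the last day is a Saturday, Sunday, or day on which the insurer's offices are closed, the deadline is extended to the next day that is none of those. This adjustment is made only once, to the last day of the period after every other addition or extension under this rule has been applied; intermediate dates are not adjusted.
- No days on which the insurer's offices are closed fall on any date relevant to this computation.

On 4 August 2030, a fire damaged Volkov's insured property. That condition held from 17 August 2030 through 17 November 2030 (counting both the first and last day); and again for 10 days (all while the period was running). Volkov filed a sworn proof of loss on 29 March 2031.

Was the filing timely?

130 days after 4 August 2030 is December 12, 2030.
From August 17, 2030 through November 17, 2030 inclusive is 93 days; tolling adds 93 days: December 12, 2030 + 93 days = March 15, 2031.
Tolling adds 10 days: March 15, 2031 + 10 days = March 25, 2031.
March 25, 2031 is a Tuesday and not a day on which the insurer's offices are closed, so no extension applies.
The deadline is March 25, 2031; the filing on March 29, 2031 is after that date.

No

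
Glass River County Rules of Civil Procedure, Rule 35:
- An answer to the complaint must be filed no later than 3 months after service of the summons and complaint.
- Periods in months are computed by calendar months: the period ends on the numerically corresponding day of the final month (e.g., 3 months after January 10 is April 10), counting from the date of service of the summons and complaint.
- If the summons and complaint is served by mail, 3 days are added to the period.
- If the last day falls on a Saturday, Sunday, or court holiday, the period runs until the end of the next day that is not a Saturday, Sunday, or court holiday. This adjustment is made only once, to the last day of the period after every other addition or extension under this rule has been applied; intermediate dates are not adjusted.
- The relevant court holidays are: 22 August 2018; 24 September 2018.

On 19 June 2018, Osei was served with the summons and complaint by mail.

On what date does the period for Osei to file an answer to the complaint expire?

3 months after 19 June 2018 is September 19, 2018.
Service was by mail, adding 3 days: September 19, 2018 + 3 days = September 22, 2018.
September 22, 2018 is Saturday; September 23, 2018 is Sunday; September 24, 2018 is a listed holiday. The next qualifying day is September 25, 2018.

September 25, 2018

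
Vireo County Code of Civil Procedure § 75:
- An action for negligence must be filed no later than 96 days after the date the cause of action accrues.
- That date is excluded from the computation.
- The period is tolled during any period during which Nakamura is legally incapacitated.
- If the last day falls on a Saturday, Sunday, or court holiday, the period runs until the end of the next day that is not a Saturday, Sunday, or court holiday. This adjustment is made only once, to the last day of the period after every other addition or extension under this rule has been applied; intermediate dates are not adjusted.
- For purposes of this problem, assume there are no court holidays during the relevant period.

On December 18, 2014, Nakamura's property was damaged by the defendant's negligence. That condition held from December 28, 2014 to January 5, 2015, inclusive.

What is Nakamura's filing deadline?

April 2, 2015

96 days after December 18, 2014 is March 24, 2015.
From December 28, 2014 through January 5, 2015 inclusive is 9 days; tolling adds 9 days: March 24, 2015 + 9 days = April 2, 2015.
April 2, 2015 is a Thursday and not a court holiday, so no extension applies.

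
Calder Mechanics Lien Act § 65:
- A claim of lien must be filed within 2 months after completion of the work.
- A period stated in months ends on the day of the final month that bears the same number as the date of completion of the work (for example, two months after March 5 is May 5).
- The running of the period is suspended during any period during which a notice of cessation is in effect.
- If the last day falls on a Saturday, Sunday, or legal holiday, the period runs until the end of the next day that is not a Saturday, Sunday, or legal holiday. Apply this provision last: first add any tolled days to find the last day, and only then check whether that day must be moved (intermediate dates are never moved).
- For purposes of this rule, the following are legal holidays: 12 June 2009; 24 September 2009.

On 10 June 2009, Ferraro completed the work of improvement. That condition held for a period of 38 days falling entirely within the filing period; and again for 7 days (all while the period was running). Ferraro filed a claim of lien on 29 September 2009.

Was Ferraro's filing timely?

2 months after 10 June 2009 is August 10, 2009.
Tolling adds 38 days: August 10, 2009 + 38 days = September 17, 2009.
Tolling adds 7 days: September 17, 2009 + 7 days = September 24, 2009.
September 24, 2009 is a listed holiday. The next qualifying day is September 25, 2009.
The deadline is September 25, 2009; the filing on September 29, 2009 is after that date.

No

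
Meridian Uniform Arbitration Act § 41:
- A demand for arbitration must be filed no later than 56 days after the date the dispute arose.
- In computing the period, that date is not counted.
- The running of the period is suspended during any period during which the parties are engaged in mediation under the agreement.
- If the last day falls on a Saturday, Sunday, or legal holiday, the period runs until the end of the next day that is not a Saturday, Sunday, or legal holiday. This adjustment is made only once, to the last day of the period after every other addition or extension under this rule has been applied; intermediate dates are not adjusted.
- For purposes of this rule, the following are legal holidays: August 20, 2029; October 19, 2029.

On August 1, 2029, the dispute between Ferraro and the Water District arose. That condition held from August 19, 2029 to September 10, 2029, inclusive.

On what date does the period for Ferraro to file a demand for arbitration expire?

October 22, 2029

56 days after August 1, 2029 is September 26, 2029.
From August 19, 2029 through September 10, 2029 inclusive is 23 days; tolling adds 23 days: September 26, 2029 + 23 days = October 19, 2029.
October 19, 2029 is a listed holiday; October 20, 2029 is Saturday; October 21, 2029 is Sunday. The next qualifying day is October 22, 2029.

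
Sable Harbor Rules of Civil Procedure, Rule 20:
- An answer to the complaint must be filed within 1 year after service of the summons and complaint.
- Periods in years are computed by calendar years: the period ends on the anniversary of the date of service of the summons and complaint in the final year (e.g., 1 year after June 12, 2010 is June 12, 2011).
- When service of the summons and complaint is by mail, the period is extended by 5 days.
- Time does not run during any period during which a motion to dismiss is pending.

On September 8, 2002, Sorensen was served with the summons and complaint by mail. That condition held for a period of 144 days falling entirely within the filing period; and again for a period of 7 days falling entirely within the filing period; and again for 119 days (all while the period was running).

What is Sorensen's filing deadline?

1 year after September 8, 2002 is September 8, 2003.
Service was by mail, adding 5 days: September 8, 2003 + 5 days = September 13, 2003.
Tolling adds 144 days: September 13, 2003 + 144 days = February 4, 2004.
Tolling adds 7 days: February 4, 2004 + 7 days = February 11, 2004.
Tolling adds 119 days: February 11, 2004 + 119 days = June 9, 2004.

June 9, 2004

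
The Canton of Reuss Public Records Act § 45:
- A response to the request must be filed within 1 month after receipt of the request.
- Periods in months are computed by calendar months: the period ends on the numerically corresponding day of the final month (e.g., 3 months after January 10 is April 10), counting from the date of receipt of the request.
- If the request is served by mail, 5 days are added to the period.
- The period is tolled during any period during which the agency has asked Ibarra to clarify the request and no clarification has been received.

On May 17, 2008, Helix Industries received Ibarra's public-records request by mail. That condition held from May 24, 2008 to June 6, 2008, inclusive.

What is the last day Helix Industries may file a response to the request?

July 6, 2008

1 month after May 17, 2008 is June 17, 2008.
Service was by mail, adding 5 days: June 17, 2008 + 5 days = June 22, 2008.
From May 24, 2008 through June 6, 2008 inclusive is 14 days; tolling adds 14 days: June 22, 2008 + 14 days = July 6, 2008.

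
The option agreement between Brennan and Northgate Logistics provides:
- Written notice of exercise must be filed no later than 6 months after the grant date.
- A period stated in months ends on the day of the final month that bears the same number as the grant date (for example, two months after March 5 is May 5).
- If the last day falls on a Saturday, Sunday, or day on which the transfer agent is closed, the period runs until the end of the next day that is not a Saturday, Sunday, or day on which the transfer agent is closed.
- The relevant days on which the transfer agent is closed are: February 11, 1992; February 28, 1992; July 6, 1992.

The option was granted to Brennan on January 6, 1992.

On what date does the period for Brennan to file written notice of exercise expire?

July 7, 1992

6 months after January 6, 1992 is July 6, 1992.
July 6, 1992 is a listed holiday. The next qualifying day is July 7, 1992.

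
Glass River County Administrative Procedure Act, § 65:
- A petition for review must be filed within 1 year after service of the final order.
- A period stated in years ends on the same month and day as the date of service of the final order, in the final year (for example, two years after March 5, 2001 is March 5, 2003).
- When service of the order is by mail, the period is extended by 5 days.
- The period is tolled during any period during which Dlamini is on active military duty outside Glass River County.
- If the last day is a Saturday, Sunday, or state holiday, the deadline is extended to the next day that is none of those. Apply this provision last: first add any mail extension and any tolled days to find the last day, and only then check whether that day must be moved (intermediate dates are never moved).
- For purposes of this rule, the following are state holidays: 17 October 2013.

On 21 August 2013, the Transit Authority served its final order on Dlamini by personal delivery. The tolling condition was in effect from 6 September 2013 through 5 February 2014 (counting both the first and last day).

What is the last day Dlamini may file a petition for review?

1 year after 21 August 2013 is August 21, 2014.
Service was not by mail, so no mail extension applies.
From September 6, 2013 through February 5, 2014 inclusive is 153 days; tolling adds 153 days: August 21, 2014 + 153 days = January 21, 2015.
January 21, 2015 is a Wednesday and not a state holiday, so no extension applies.

January 21, 2015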